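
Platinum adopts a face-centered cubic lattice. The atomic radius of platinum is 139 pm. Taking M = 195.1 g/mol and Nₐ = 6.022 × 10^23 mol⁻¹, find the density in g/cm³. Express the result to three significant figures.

In an FCC lattice, atoms touch along the face diagonal, so √2·a = 4r, giving a = 393.2 pm = 3.932 × 10^-8 cm.
With Z = 4, ρ = Z·M/(N_A·a³) = 4 × 195.1 / (6.022 × 10²³ × 6.077 × 10^-23) = 21.33 g/cm³.

21.3 g/cm³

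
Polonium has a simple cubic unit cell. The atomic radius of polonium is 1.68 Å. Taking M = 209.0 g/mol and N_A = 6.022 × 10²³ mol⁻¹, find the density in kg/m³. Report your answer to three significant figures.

In a simple cubic lattice, atoms touch along the cell edge, so a = 2r, giving a = 3.360 Å = 3.360 × 10^-8 cm.
With Z = 1, ρ = Z·M/(N_A·a³) = 1 × 209.0 / (6.022 × 10²³ × 3.793 × 10^-23) = 9.149 g/cm³ = 9150 kg/m³.

9150 kg/m³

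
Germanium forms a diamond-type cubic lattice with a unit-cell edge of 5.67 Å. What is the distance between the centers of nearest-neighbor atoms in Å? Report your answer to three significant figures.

2.46 Å

In a diamond cubic structure, nearest neighbors lie along the body diagonal with √3·a = 8r; the nearest-neighbor distance equals 2r = 0.4330·a.
d = 0.4330 × 5.67 = 2.46 Å.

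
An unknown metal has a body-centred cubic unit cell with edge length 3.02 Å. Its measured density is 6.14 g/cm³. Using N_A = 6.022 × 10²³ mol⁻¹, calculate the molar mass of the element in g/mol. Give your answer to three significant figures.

50.9 g/mol

A BCC cell has Z = 2 atoms; a = 3.020 × 10^-8 cm.
M = ρ·N_A·a³/Z = 6.14 × 6.022 × 10²³ × 2.754 × 10^-23 / 2 = 50.9 g/mol.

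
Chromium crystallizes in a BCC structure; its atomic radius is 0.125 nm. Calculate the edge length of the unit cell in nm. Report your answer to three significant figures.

0.289 nm

In a BCC lattice, atoms touch along the body diagonal, so √3·a = 4r.
a = 4r/√3 = 4 × 0.125 / 1.7321 = 0.289 nm.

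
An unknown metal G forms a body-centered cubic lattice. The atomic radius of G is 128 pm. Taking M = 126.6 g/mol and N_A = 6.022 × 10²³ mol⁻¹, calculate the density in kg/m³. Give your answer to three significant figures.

In a BCC lattice, atoms touch along the body diagonal, so √3·a = 4r, giving a = 295.6 pm = 2.956 × 10^-8 cm.
With Z = 2, ρ = Z·M/(N_A·a³) = 2 × 126.6 / (6.022 × 10²³ × 2.583 × 10^-23) = 16.28 g/cm³ = 16300 kg/m³.

16300 kg/m³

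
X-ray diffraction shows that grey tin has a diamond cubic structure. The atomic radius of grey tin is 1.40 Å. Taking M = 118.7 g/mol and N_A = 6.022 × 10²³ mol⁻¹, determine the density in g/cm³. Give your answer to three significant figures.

5.83 g/cm³

In a diamond cubic lattice, nearest neighbors lie along the body diagonal with √3·a = 8r, giving a = 6.466 Å = 6.466 × 10^-8 cm.
With Z = 8, ρ = Z·M/(N_A·a³) = 8 × 118.7 / (6.022 × 10²³ × 2.704 × 10^-22) = 5.832 g/cm³.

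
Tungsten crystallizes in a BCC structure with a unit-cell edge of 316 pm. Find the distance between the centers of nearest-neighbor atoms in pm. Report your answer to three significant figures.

274 pm

In a BCC structure, atoms touch along the body diagonal, so √3·a = 4r; the nearest-neighbor distance equals 2r = 0.8660·a.
d = 0.8660 × 316 = 274 pm.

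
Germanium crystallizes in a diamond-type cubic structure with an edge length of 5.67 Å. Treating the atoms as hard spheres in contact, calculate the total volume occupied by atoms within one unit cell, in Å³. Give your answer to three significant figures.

In a diamond cubic lattice nearest neighbors lie along the body diagonal with √3·a = 8r, so r = 0.2165a = 1.228 Å.
V_atoms = Z × (4/3)πr³ = 8 × (4/3)π × (1.228)³ = 62.0 Å³.

62.0 Å³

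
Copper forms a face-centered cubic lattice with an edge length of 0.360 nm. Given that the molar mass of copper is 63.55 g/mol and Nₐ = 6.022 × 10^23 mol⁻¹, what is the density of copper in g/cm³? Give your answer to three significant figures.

An FCC unit cell contains Z = 4 atoms.
Cell volume: a³ = (0.360 nm)³ = (3.600 × 10^-8 cm)³ = 4.666 × 10^-23 cm³.
ρ = Z·M/(N_A·a³) = 4 × 63.55 / (6.022 × 10²³ × 4.666 × 10^-23) = 9.047 g/cm³.

9.05 g/cm³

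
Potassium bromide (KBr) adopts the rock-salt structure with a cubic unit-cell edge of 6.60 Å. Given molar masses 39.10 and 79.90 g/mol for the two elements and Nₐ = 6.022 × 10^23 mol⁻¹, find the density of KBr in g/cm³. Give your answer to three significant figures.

2.75 g/cm³

The rock-salt structure contains Z = 4 formula units per cell; M(KBr) = 39.10 + 79.90 = 119.0 g/mol.
a³ = (6.600 × 10^-8 cm)³ = 2.875 × 10^-22 cm³.
ρ = 4 × 119.0 / (6.022 × 10²³ × 2.875 × 10^-22) = 2.749 g/cm³.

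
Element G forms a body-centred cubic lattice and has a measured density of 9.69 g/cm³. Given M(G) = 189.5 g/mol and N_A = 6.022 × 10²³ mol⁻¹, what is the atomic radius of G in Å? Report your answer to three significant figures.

For a BCC cell (Z = 2), a³ = Z·M/(N_A·ρ) = 2 × 189.5 / (6.022 × 10²³ × 9.690) = 6.495 × 10^-23 cm³, so a = 4.020 × 10^-8 cm = 4.020 Å.
Atoms touch along the body diagonal, so √3·a = 4r, so r = 0.4330 × a = 1.74 Å.

1.74 Å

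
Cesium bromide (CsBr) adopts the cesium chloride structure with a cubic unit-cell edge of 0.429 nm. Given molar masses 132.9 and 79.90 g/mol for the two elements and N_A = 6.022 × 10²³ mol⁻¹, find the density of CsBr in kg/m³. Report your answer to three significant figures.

The cesium chloride structure contains Z = 1 formula unit per cell; M(CsBr) = 132.9 + 79.90 = 212.8 g/mol.
a³ = (4.290 × 10^-8 cm)³ = 7.895 × 10^-23 cm³.
ρ = 1 × 212.8 / (6.022 × 10²³ × 7.895 × 10^-23) = 4.476 g/cm³ = 4480 kg/m³.

4480 kg/m³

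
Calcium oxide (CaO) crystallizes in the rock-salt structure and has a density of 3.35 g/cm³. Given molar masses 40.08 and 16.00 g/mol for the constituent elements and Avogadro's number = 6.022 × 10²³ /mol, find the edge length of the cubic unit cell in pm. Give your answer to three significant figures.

481 pm

M(CaO) = 56.08 g/mol; Z = 4 formula units per cell.
a³ = Z·M/(N_A·ρ) = 4 × 56.08 / (6.022 × 10²³ × 3.35) = 1.112 × 10^-22 cm³, so a = 4.809 × 10^-8 cm = 481 pm.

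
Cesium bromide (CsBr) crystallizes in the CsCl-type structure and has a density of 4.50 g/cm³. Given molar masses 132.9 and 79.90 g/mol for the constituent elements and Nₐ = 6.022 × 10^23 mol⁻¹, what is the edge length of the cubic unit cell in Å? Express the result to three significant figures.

M(CsBr) = 212.8 g/mol; Z = 1 formula unit per cell.
a³ = Z·M/(N_A·ρ) = 1 × 212.8 / (6.022 × 10²³ × 4.50) = 7.853 × 10^-23 cm³, so a = 4.282 × 10^-8 cm = 4.28 Å.

4.28 Å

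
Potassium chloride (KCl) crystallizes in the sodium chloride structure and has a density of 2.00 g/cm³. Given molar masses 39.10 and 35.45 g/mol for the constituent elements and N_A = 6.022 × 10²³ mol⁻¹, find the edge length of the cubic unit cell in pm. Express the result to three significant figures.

M(KCl) = 74.55 g/mol; Z = 4 formula units per cell.
a³ = Z·M/(N_A·ρ) = 4 × 74.55 / (6.022 × 10²³ × 2.00) = 2.476 × 10^-22 cm³, so a = 6.279 × 10^-8 cm = 628 pm.

628 pm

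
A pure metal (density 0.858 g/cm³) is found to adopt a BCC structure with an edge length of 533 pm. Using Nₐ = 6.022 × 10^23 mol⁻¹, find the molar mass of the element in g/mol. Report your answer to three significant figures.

39.1 g/mol

A BCC cell has Z = 2 atoms; a = 5.330 × 10^-8 cm.
M = ρ·N_A·a³/Z = 0.858 × 6.022 × 10²³ × 1.514 × 10^-22 / 2 = 39.1 g/mol.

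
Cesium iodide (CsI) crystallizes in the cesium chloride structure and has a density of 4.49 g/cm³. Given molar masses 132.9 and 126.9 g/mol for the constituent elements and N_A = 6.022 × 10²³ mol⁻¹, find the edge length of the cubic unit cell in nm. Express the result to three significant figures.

M(CsI) = 259.8 g/mol; Z = 1 formula unit per cell.
a³ = Z·M/(N_A·ρ) = 1 × 259.8 / (6.022 × 10²³ × 4.49) = 9.608 × 10^-23 cm³, so a = 4.580 × 10^-8 cm = 0.458 nm.

0.458 nm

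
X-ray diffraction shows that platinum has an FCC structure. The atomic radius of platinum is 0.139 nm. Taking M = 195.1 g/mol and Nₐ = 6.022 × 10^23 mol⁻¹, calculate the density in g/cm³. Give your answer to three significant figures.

In an FCC lattice, atoms touch along the face diagonal, so √2·a = 4r, giving a = 0.3932 nm = 3.932 × 10^-8 cm.
With Z = 4, ρ = Z·M/(N_A·a³) = 4 × 195.1 / (6.022 × 10²³ × 6.077 × 10^-23) = 21.33 g/cm³.

21.3 g/cm³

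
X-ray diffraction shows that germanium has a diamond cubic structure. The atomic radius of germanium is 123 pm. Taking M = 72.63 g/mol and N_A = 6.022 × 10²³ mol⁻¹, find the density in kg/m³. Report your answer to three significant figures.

5260 kg/m³

In a diamond cubic lattice, nearest neighbors lie along the body diagonal with √3·a = 8r, giving a = 568.1 pm = 5.681 × 10^-8 cm.
With Z = 8, ρ = Z·M/(N_A·a³) = 8 × 72.63 / (6.022 × 10²³ × 1.834 × 10^-22) = 5.262 g/cm³ = 5260 kg/m³.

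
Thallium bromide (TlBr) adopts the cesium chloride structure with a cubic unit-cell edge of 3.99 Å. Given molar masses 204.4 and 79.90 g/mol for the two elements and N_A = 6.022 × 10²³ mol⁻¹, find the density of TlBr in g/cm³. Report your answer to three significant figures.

The cesium chloride structure contains Z = 1 formula unit per cell; M(TlBr) = 204.4 + 79.90 = 284.3 g/mol.
a³ = (3.990 × 10^-8 cm)³ = 6.352 × 10^-23 cm³.
ρ = 1 × 284.3 / (6.022 × 10²³ × 6.352 × 10^-23) = 7.432 g/cm³.

7.43 g/cm³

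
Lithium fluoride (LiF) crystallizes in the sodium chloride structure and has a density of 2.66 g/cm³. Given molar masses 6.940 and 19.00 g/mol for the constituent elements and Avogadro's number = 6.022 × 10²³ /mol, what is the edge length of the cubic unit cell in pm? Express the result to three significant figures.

402 pm

M(LiF) = 25.94 g/mol; Z = 4 formula units per cell.
a³ = Z·M/(N_A·ρ) = 4 × 25.94 / (6.022 × 10²³ × 2.66) = 6.478 × 10^-23 cm³, so a = 4.016 × 10^-8 cm = 402 pm.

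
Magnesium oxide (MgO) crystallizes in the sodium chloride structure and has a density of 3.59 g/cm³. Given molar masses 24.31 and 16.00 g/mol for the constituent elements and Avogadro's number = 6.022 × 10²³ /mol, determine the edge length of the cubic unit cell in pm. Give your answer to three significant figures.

421 pm

M(MgO) = 40.31 g/mol; Z = 4 formula units per cell.
a³ = Z·M/(N_A·ρ) = 4 × 40.31 / (6.022 × 10²³ × 3.59) = 7.458 × 10^-23 cm³, so a = 4.209 × 10^-8 cm = 421 pm.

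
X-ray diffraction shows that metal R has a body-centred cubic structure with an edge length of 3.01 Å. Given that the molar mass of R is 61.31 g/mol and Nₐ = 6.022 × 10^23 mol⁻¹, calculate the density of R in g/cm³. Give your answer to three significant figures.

A BCC unit cell contains Z = 2 atoms.
Cell volume: a³ = (3.01 Å)³ = (3.010 × 10^-8 cm)³ = 2.727 × 10^-23 cm³.
ρ = Z·M/(N_A·a³) = 2 × 61.31 / (6.022 × 10²³ × 2.727 × 10^-23) = 7.467 g/cm³.

7.47 g/cm³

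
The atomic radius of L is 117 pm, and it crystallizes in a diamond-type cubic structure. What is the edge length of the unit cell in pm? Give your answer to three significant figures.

In a diamond cubic lattice, nearest neighbors lie along the body diagonal with √3·a = 8r.
a = 8r/√3 = 8 × 117 / 1.7321 = 540 pm.

540 pm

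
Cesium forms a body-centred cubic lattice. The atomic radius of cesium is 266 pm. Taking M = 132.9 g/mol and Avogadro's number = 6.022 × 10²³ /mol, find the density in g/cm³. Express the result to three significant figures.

In a BCC lattice, atoms touch along the body diagonal, so √3·a = 4r, giving a = 614.3 pm = 6.143 × 10^-8 cm.
With Z = 2, ρ = Z·M/(N_A·a³) = 2 × 132.9 / (6.022 × 10²³ × 2.318 × 10^-22) = 1.904 g/cm³.

1.90 g/cm³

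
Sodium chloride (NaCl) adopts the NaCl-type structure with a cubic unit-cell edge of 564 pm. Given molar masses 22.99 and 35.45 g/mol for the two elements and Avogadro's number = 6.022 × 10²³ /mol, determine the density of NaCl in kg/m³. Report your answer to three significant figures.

2160 kg/m³

The NaCl-type structure contains Z = 4 formula units per cell; M(NaCl) = 22.99 + 35.45 = 58.44 g/mol.
a³ = (5.640 × 10^-8 cm)³ = 1.794 × 10^-22 cm³.
ρ = 4 × 58.44 / (6.022 × 10²³ × 1.794 × 10^-22) = 2.164 g/cm³ = 2160 kg/m³.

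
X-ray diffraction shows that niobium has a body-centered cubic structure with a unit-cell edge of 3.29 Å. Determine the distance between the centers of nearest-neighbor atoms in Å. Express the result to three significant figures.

In a BCC structure, atoms touch along the body diagonal, so √3·a = 4r; the nearest-neighbor distance equals 2r = 0.8660·a.
d = 0.8660 × 3.29 = 2.85 Å.

2.85 Å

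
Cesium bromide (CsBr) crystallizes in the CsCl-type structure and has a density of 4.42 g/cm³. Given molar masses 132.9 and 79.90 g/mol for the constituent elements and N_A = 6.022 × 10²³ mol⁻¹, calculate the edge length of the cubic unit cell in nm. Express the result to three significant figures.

M(CsBr) = 212.8 g/mol; Z = 1 formula unit per cell.
a³ = Z·M/(N_A·ρ) = 1 × 212.8 / (6.022 × 10²³ × 4.42) = 7.995 × 10^-23 cm³, so a = 4.308 × 10^-8 cm = 0.431 nm.

0.431 nm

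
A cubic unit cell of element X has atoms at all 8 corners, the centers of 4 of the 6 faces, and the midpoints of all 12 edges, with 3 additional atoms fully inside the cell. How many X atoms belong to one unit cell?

Corner atoms are shared by 8 cells (1/8 each), face atoms by 2 (1/2 each), edge atoms by 4 (1/4 each), interior atoms are unshared.
Net atoms = 8 × 1/8 + 4 × 1/2 + 12 × 1/4 + 3 = 1 + 2 + 3 + 3 = 9.

9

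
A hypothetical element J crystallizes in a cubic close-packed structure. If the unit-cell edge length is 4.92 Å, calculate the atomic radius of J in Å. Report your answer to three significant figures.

In an FCC lattice, atoms touch along the face diagonal, so √2·a = 4r.
r = √2·a/4 = 1.4142 × 4.92 / 4 = 1.74 Å.

1.74 Å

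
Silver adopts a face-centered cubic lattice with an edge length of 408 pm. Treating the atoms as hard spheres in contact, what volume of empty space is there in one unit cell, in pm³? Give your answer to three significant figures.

1.76 × 10^7 pm³

In an FCC lattice atoms touch along the face diagonal, so √2·a = 4r, so r = 0.3536a = 144.2 pm.
V_cell = a³ = 6.792 × 10^7 pm³; V_atoms = 4 × (4/3)πr³ = 5.029 × 10^7 pm³.
Empty space = 6.792 × 10^7 − 5.029 × 10^7 = 1.76 × 10^7 pm³.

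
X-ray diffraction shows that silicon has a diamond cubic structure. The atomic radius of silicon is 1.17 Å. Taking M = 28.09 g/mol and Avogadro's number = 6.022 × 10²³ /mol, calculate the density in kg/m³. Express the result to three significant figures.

2360 kg/m³

In a diamond cubic lattice, nearest neighbors lie along the body diagonal with √3·a = 8r, giving a = 5.404 Å = 5.404 × 10^-8 cm.
With Z = 8, ρ = Z·M/(N_A·a³) = 8 × 28.09 / (6.022 × 10²³ × 1.578 × 10^-22) = 2.365 g/cm³ = 2360 kg/m³.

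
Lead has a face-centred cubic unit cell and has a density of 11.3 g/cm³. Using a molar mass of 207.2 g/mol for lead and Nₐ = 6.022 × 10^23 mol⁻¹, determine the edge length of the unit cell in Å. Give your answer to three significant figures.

4.96 Å

With Z = 4 atoms per FCC cell, a³ = Z·M/(N_A·ρ) = 4 × 207.2 / (6.022 × 10²³ × 11.30 g/cm³) = 1.218 × 10^-22 cm³.
a = (1.218 × 10^-22)^(1/3) = 4.957 × 10^-8 cm = 4.96 Å.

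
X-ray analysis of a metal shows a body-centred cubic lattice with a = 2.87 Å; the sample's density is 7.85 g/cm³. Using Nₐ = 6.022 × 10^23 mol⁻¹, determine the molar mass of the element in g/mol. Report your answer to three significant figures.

55.9 g/mol

A BCC cell has Z = 2 atoms; a = 2.870 × 10^-8 cm.
M = ρ·N_A·a³/Z = 7.85 × 6.022 × 10²³ × 2.364 × 10^-23 / 2 = 55.9 g/mol.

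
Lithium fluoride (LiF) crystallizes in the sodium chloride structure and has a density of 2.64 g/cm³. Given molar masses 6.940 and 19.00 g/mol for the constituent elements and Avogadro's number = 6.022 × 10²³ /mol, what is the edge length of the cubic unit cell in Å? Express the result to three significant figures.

M(LiF) = 25.94 g/mol; Z = 4 formula units per cell.
a³ = Z·M/(N_A·ρ) = 4 × 25.94 / (6.022 × 10²³ × 2.64) = 6.527 × 10^-23 cm³, so a = 4.026 × 10^-8 cm = 4.03 Å.

4.03 Å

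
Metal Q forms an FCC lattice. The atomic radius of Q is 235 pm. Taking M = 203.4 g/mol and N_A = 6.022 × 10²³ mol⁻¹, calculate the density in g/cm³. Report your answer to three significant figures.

In an FCC lattice, atoms touch along the face diagonal, so √2·a = 4r, giving a = 664.7 pm = 6.647 × 10^-8 cm.
With Z = 4, ρ = Z·M/(N_A·a³) = 4 × 203.4 / (6.022 × 10²³ × 2.937 × 10^-22) = 4.601 g/cm³.

4.60 g/cm³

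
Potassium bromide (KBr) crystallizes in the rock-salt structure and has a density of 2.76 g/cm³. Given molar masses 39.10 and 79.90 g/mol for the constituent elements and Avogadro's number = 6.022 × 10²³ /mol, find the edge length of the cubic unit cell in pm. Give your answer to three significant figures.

M(KBr) = 119.0 g/mol; Z = 4 formula units per cell.
a³ = Z·M/(N_A·ρ) = 4 × 119.0 / (6.022 × 10²³ × 2.76) = 2.864 × 10^-22 cm³, so a = 6.592 × 10^-8 cm = 659 pm.

659 pm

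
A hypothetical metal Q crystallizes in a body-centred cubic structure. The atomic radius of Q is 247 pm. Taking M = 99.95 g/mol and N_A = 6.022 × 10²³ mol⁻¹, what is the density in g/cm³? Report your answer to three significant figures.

1.79 g/cm³

In a BCC lattice, atoms touch along the body diagonal, so √3·a = 4r, giving a = 570.4 pm = 5.704 × 10^-8 cm.
With Z = 2, ρ = Z·M/(N_A·a³) = 2 × 99.95 / (6.022 × 10²³ × 1.856 × 10^-22) = 1.788 g/cm³.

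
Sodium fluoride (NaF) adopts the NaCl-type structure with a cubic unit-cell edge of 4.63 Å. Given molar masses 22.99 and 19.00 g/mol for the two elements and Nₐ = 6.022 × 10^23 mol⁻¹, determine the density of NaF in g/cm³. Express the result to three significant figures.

The NaCl-type structure contains Z = 4 formula units per cell; M(NaF) = 22.99 + 19.00 = 41.99 g/mol.
a³ = (4.630 × 10^-8 cm)³ = 9.925 × 10^-23 cm³.
ρ = 4 × 41.99 / (6.022 × 10²³ × 9.925 × 10^-23) = 2.810 g/cm³.

2.81 g/cm³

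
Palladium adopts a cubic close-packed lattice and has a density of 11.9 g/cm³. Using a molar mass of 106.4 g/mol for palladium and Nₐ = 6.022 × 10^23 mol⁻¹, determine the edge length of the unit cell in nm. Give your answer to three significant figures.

With Z = 4 atoms per FCC cell, a³ = Z·M/(N_A·ρ) = 4 × 106.4 / (6.022 × 10²³ × 11.90 g/cm³) = 5.939 × 10^-23 cm³.
a = (5.939 × 10^-23)^(1/3) = 3.902 × 10^-8 cm = 0.390 nm.

0.390 nm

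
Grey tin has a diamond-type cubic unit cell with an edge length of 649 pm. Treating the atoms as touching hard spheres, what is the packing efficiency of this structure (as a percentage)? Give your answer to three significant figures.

34.0%

In a diamond cubic lattice nearest neighbors lie along the body diagonal with √3·a = 8r, so r = 0.2165a = 140.5 pm.
Packing fraction = Z·(4/3)πr³ / a³ = 8 × (4/3)π × (140.5)³ / (649)³ = 0.3401 = 34.0%.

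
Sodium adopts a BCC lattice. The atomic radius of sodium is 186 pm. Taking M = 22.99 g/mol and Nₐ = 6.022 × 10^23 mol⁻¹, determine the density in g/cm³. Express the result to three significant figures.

0.963 g/cm³

In a BCC lattice, atoms touch along the body diagonal, so √3·a = 4r, giving a = 429.5 pm = 4.295 × 10^-8 cm.
With Z = 2, ρ = Z·M/(N_A·a³) = 2 × 22.99 / (6.022 × 10²³ × 7.926 × 10^-23) = 0.9634 g/cm³.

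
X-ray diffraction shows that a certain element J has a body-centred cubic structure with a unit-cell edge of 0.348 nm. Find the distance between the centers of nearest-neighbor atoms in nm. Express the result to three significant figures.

In a BCC structure, atoms touch along the body diagonal, so √3·a = 4r; the nearest-neighbor distance equals 2r = 0.8660·a.
d = 0.8660 × 0.348 = 0.301 nm.

0.301 nm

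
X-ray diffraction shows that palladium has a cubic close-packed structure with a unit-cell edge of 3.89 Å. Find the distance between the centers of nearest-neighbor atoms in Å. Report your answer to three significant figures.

2.75 Å

In an FCC structure, atoms touch along the face diagonal, so √2·a = 4r; the nearest-neighbor distance equals 2r = 0.7071·a.
d = 0.7071 × 3.89 = 2.75 Å.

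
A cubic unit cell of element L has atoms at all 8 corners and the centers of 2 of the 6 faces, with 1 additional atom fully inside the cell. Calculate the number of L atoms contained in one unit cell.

3

Corner atoms are shared by 8 cells (1/8 each), face atoms by 2 (1/2 each), interior atoms are unshared.
Net atoms = 8 × 1/8 + 2 × 1/2 + 1 = 1 + 1 + 1 = 3.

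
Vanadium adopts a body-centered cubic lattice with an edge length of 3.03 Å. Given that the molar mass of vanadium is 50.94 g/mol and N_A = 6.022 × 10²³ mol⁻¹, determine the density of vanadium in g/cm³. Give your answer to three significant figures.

6.08 g/cm³

A BCC unit cell contains Z = 2 atoms.
Cell volume: a³ = (3.03 Å)³ = (3.030 × 10^-8 cm)³ = 2.782 × 10^-23 cm³.
ρ = Z·M/(N_A·a³) = 2 × 50.94 / (6.022 × 10²³ × 2.782 × 10^-23) = 6.082 g/cm³.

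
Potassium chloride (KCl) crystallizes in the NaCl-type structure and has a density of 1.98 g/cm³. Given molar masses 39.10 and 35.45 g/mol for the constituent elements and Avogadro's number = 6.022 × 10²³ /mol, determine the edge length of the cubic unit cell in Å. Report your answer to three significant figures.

6.30 Å

M(KCl) = 74.55 g/mol; Z = 4 formula units per cell.
a³ = Z·M/(N_A·ρ) = 4 × 74.55 / (6.022 × 10²³ × 1.98) = 2.501 × 10^-22 cm³, so a = 6.300 × 10^-8 cm = 6.30 Å.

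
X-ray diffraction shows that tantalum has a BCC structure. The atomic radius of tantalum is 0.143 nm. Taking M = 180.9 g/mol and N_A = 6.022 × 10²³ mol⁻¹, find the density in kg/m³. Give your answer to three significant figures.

16700 kg/m³

In a BCC lattice, atoms touch along the body diagonal, so √3·a = 4r, giving a = 0.3302 nm = 3.302 × 10^-8 cm.
With Z = 2, ρ = Z·M/(N_A·a³) = 2 × 180.9 / (6.022 × 10²³ × 3.602 × 10^-23) = 16.68 g/cm³ = 16700 kg/m³.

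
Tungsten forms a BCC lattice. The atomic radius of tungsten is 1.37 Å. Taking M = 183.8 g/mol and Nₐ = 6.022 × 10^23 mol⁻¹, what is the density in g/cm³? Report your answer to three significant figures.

19.3 g/cm³

In a BCC lattice, atoms touch along the body diagonal, so √3·a = 4r, giving a = 3.164 Å = 3.164 × 10^-8 cm.
With Z = 2, ρ = Z·M/(N_A·a³) = 2 × 183.8 / (6.022 × 10²³ × 3.167 × 10^-23) = 19.27 g/cm³.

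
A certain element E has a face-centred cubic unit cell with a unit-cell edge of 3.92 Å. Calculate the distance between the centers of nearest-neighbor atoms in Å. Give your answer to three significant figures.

In an FCC structure, atoms touch along the face diagonal, so √2·a = 4r; the nearest-neighbor distance equals 2r = 0.7071·a.
d = 0.7071 × 3.92 = 2.77 Å.

2.77 Å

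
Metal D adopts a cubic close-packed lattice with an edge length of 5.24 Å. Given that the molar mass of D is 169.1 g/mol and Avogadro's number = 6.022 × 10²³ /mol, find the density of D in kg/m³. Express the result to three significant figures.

An FCC unit cell contains Z = 4 atoms.
Cell volume: a³ = (5.24 Å)³ = (5.240 × 10^-8 cm)³ = 1.439 × 10^-22 cm³.
ρ = Z·M/(N_A·a³) = 4 × 169.1 / (6.022 × 10²³ × 1.439 × 10^-22) = 7.807 g/cm³ = 7810 kg/m³.

7810 kg/m³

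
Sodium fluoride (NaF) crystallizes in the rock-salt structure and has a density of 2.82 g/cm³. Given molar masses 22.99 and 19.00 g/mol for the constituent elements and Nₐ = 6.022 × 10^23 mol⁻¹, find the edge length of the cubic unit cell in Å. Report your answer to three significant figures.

M(NaF) = 41.99 g/mol; Z = 4 formula units per cell.
a³ = Z·M/(N_A·ρ) = 4 × 41.99 / (6.022 × 10²³ × 2.82) = 9.890 × 10^-23 cm³, so a = 4.625 × 10^-8 cm = 4.62 Å.

4.62 Å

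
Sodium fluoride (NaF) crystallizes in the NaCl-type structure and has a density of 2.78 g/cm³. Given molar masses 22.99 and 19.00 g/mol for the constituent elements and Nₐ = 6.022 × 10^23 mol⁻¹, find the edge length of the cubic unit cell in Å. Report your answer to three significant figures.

M(NaF) = 41.99 g/mol; Z = 4 formula units per cell.
a³ = Z·M/(N_A·ρ) = 4 × 41.99 / (6.022 × 10²³ × 2.78) = 1.003 × 10^-22 cm³, so a = 4.647 × 10^-8 cm = 4.65 Å.

4.65 Å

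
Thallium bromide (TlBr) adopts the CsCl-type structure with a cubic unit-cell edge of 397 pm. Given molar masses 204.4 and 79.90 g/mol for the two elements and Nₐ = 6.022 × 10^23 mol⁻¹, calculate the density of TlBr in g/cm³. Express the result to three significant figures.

The CsCl-type structure contains Z = 1 formula unit per cell; M(TlBr) = 204.4 + 79.90 = 284.3 g/mol.
a³ = (3.970 × 10^-8 cm)³ = 6.257 × 10^-23 cm³.
ρ = 1 × 284.3 / (6.022 × 10²³ × 6.257 × 10^-23) = 7.545 g/cm³.

7.55 g/cm³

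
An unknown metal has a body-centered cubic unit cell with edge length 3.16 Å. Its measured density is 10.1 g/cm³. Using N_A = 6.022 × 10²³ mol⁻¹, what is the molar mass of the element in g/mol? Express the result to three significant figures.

96.0 g/mol

A BCC cell has Z = 2 atoms; a = 3.160 × 10^-8 cm.
M = ρ·N_A·a³/Z = 10.1 × 6.022 × 10²³ × 3.155 × 10^-23 / 2 = 96.0 g/mol.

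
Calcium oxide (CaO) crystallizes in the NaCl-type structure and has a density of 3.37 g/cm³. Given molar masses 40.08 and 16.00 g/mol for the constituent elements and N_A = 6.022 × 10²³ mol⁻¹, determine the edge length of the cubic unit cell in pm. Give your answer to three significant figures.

480 pm

M(CaO) = 56.08 g/mol; Z = 4 formula units per cell.
a³ = Z·M/(N_A·ρ) = 4 × 56.08 / (6.022 × 10²³ × 3.37) = 1.105 × 10^-22 cm³, so a = 4.799 × 10^-8 cm = 480 pm.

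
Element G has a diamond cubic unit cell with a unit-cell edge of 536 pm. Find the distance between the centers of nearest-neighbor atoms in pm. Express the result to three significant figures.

In a diamond cubic structure, nearest neighbors lie along the body diagonal with √3·a = 8r; the nearest-neighbor distance equals 2r = 0.4330·a.
d = 0.4330 × 536 = 232 pm.

232 pm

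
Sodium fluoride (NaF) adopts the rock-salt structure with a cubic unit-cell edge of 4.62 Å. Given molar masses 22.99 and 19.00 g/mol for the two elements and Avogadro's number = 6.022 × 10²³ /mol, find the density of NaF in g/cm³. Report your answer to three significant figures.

2.83 g/cm³

The rock-salt structure contains Z = 4 formula units per cell; M(NaF) = 22.99 + 19.00 = 41.99 g/mol.
a³ = (4.620 × 10^-8 cm)³ = 9.861 × 10^-23 cm³.
ρ = 4 × 41.99 / (6.022 × 10²³ × 9.861 × 10^-23) = 2.828 g/cm³.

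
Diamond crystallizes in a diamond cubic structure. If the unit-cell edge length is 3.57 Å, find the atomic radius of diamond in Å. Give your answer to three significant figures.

In a diamond cubic lattice, nearest neighbors lie along the body diagonal with √3·a = 8r.
r = √3·a/8 = 1.7321 × 3.57 / 8 = 0.773 Å.

0.773 Å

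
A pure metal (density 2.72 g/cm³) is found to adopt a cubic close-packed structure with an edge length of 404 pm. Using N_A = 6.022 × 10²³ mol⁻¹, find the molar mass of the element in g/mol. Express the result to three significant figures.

27.0 g/mol

An FCC cell has Z = 4 atoms; a = 4.040 × 10^-8 cm.
M = ρ·N_A·a³/Z = 2.72 × 6.022 × 10²³ × 6.594 × 10^-23 / 4 = 27.0 g/mol.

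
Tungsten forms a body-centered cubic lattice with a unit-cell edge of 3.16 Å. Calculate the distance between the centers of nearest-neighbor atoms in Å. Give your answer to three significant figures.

2.74 Å

In a BCC structure, atoms touch along the body diagonal, so √3·a = 4r; the nearest-neighbor distance equals 2r = 0.8660·a.
d = 0.8660 × 3.16 = 2.74 Å.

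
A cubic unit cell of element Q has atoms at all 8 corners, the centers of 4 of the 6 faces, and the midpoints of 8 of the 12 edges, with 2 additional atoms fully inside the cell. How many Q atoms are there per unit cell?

7

Corner atoms are shared by 8 cells (1/8 each), face atoms by 2 (1/2 each), edge atoms by 4 (1/4 each), interior atoms are unshared.
Net atoms = 8 × 1/8 + 4 × 1/2 + 8 × 1/4 + 2 = 1 + 2 + 2 + 2 = 7.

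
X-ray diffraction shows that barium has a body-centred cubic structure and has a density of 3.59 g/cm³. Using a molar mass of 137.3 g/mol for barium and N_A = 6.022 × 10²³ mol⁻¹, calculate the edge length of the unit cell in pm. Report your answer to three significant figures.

With Z = 2 atoms per BCC cell, a³ = Z·M/(N_A·ρ) = 2 × 137.3 / (6.022 × 10²³ × 3.590 g/cm³) = 1.270 × 10^-22 cm³.
a = (1.270 × 10^-22)^(1/3) = 5.027 × 10^-8 cm = 503 pm.

503 pm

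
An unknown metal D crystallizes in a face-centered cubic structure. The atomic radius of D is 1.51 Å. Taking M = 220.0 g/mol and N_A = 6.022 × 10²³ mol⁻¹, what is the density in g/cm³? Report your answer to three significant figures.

In an FCC lattice, atoms touch along the face diagonal, so √2·a = 4r, giving a = 4.271 Å = 4.271 × 10^-8 cm.
With Z = 4, ρ = Z·M/(N_A·a³) = 4 × 220.0 / (6.022 × 10²³ × 7.791 × 10^-23) = 18.76 g/cm³.

18.8 g/cm³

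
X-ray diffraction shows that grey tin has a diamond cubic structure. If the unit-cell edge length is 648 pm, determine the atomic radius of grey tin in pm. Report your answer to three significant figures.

In a diamond cubic lattice, nearest neighbors lie along the body diagonal with √3·a = 8r.
r = √3·a/8 = 1.7321 × 648 / 8 = 140 pm.

140 pm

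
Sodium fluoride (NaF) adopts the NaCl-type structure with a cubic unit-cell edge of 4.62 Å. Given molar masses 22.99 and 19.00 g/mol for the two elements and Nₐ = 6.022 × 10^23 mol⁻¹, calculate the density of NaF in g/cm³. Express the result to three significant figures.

The NaCl-type structure contains Z = 4 formula units per cell; M(NaF) = 22.99 + 19.00 = 41.99 g/mol.
a³ = (4.620 × 10^-8 cm)³ = 9.861 × 10^-23 cm³.
ρ = 4 × 41.99 / (6.022 × 10²³ × 9.861 × 10^-23) = 2.828 g/cm³.

2.83 g/cm³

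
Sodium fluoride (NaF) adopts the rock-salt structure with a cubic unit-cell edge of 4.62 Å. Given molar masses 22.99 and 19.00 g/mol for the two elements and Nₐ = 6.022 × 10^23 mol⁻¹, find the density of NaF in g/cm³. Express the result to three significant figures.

The rock-salt structure contains Z = 4 formula units per cell; M(NaF) = 22.99 + 19.00 = 41.99 g/mol.
a³ = (4.620 × 10^-8 cm)³ = 9.861 × 10^-23 cm³.
ρ = 4 × 41.99 / (6.022 × 10²³ × 9.861 × 10^-23) = 2.828 g/cm³.

2.83 g/cm³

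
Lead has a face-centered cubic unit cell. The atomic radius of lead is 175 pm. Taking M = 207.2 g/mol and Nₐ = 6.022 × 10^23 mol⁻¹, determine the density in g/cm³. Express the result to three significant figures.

11.3 g/cm³

In an FCC lattice, atoms touch along the face diagonal, so √2·a = 4r, giving a = 495.0 pm = 4.950 × 10^-8 cm.
With Z = 4, ρ = Z·M/(N_A·a³) = 4 × 207.2 / (6.022 × 10²³ × 1.213 × 10^-22) = 11.35 g/cm³.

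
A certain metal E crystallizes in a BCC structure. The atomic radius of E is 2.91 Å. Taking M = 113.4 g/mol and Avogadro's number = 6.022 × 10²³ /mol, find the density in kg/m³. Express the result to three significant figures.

1240 kg/m³

In a BCC lattice, atoms touch along the body diagonal, so √3·a = 4r, giving a = 6.720 Å = 6.720 × 10^-8 cm.
With Z = 2, ρ = Z·M/(N_A·a³) = 2 × 113.4 / (6.022 × 10²³ × 3.035 × 10^-22) = 1.241 g/cm³ = 1240 kg/m³.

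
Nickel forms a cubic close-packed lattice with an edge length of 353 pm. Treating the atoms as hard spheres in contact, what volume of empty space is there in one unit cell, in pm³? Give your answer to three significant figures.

In an FCC lattice atoms touch along the face diagonal, so √2·a = 4r, so r = 0.3536a = 124.8 pm.
V_cell = a³ = 4.399 × 10^7 pm³; V_atoms = 4 × (4/3)πr³ = 3.257 × 10^7 pm³.
Empty space = 4.399 × 10^7 − 3.257 × 10^7 = 1.14 × 10^7 pm³.

1.14 × 10^7 pm³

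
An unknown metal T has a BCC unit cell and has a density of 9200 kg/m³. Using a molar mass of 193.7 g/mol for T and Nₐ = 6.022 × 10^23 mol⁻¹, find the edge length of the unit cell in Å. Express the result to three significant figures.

With Z = 2 atoms per BCC cell, a³ = Z·M/(N_A·ρ) = 2 × 193.7 / (6.022 × 10²³ × 9.200 g/cm³) = 6.992 × 10^-23 cm³.
a = (6.992 × 10^-23)^(1/3) = 4.120 × 10^-8 cm = 4.12 Å.

4.12 Å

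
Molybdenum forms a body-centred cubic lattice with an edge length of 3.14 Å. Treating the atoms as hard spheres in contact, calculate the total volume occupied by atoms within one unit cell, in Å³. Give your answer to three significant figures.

21.1 Å³

In a BCC lattice atoms touch along the body diagonal, so √3·a = 4r, so r = 0.4330a = 1.360 Å.
V_atoms = Z × (4/3)πr³ = 2 × (4/3)π × (1.360)³ = 21.1 Å³.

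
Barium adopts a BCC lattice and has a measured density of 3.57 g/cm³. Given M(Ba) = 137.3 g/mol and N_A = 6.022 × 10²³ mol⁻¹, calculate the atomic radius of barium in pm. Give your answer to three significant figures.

For a BCC cell (Z = 2), a³ = Z·M/(N_A·ρ) = 2 × 137.3 / (6.022 × 10²³ × 3.570) = 1.277 × 10^-22 cm³, so a = 5.036 × 10^-8 cm = 503.6 pm.
Atoms touch along the body diagonal, so √3·a = 4r, so r = 0.4330 × a = 218 pm.

218 pm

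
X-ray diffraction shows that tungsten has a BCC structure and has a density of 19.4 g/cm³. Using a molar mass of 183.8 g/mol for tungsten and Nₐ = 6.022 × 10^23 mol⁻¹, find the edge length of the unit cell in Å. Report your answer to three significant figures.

With Z = 2 atoms per BCC cell, a³ = Z·M/(N_A·ρ) = 2 × 183.8 / (6.022 × 10²³ × 19.40 g/cm³) = 3.147 × 10^-23 cm³.
a = (3.147 × 10^-23)^(1/3) = 3.157 × 10^-8 cm = 3.16 Å.

3.16 Å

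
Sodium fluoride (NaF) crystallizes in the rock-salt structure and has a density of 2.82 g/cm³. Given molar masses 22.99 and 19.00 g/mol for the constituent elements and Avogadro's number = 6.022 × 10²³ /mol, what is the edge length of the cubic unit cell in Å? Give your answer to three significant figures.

M(NaF) = 41.99 g/mol; Z = 4 formula units per cell.
a³ = Z·M/(N_A·ρ) = 4 × 41.99 / (6.022 × 10²³ × 2.82) = 9.890 × 10^-23 cm³, so a = 4.625 × 10^-8 cm = 4.62 Å.

4.62 Å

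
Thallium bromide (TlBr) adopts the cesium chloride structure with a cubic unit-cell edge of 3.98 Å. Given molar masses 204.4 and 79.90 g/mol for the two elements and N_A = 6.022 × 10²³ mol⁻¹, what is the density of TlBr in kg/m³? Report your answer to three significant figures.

7490 kg/m³

The cesium chloride structure contains Z = 1 formula unit per cell; M(TlBr) = 204.4 + 79.90 = 284.3 g/mol.
a³ = (3.980 × 10^-8 cm)³ = 6.304 × 10^-23 cm³.
ρ = 1 × 284.3 / (6.022 × 10²³ × 6.304 × 10^-23) = 7.488 g/cm³ = 7490 kg/m³.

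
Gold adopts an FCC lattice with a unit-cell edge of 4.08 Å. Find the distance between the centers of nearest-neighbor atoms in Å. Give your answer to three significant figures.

2.88 Å

In an FCC structure, atoms touch along the face diagonal, so √2·a = 4r; the nearest-neighbor distance equals 2r = 0.7071·a.
d = 0.7071 × 4.08 = 2.88 Å.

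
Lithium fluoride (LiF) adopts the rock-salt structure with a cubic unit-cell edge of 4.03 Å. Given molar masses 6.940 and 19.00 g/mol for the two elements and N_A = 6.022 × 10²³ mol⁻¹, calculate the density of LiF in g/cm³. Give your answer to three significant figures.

The rock-salt structure contains Z = 4 formula units per cell; M(LiF) = 6.940 + 19.00 = 25.94 g/mol.
a³ = (4.030 × 10^-8 cm)³ = 6.545 × 10^-23 cm³.
ρ = 4 × 25.94 / (6.022 × 10²³ × 6.545 × 10^-23) = 2.633 g/cm³.

2.63 g/cm³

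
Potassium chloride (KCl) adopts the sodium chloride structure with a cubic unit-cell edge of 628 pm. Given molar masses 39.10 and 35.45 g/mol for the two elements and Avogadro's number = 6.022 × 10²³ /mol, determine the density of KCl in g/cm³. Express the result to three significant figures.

2.00 g/cm³

The sodium chloride structure contains Z = 4 formula units per cell; M(KCl) = 39.10 + 35.45 = 74.55 g/mol.
a³ = (6.280 × 10^-8 cm)³ = 2.477 × 10^-22 cm³.
ρ = 4 × 74.55 / (6.022 × 10²³ × 2.477 × 10^-22) = 1.999 g/cm³.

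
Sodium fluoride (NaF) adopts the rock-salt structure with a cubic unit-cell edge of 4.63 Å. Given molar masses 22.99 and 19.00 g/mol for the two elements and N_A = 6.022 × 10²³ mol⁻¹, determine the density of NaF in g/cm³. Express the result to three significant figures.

The rock-salt structure contains Z = 4 formula units per cell; M(NaF) = 22.99 + 19.00 = 41.99 g/mol.
a³ = (4.630 × 10^-8 cm)³ = 9.925 × 10^-23 cm³.
ρ = 4 × 41.99 / (6.022 × 10²³ × 9.925 × 10^-23) = 2.810 g/cm³.

2.81 g/cm³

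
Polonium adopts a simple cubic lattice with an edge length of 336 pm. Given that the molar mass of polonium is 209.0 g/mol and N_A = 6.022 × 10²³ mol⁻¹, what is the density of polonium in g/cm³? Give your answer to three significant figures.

9.15 g/cm³

A simple cubic unit cell contains Z = 1 atom.
Cell volume: a³ = (336 pm)³ = (3.360 × 10^-8 cm)³ = 3.793 × 10^-23 cm³.
ρ = Z·M/(N_A·a³) = 1 × 209.0 / (6.022 × 10²³ × 3.793 × 10^-23) = 9.149 g/cm³.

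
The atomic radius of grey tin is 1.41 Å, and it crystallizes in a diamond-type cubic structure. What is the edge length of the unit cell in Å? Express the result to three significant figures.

6.51 Å

In a diamond cubic lattice, nearest neighbors lie along the body diagonal with √3·a = 8r.
a = 8r/√3 = 8 × 1.41 / 1.7321 = 6.51 Å.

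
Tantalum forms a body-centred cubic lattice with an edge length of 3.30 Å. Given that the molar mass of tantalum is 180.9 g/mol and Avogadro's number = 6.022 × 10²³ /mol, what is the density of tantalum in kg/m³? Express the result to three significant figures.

16700 kg/m³

A BCC unit cell contains Z = 2 atoms.
Cell volume: a³ = (3.30 Å)³ = (3.300 × 10^-8 cm)³ = 3.594 × 10^-23 cm³.
ρ = Z·M/(N_A·a³) = 2 × 180.9 / (6.022 × 10²³ × 3.594 × 10^-23) = 16.72 g/cm³ = 16700 kg/m³.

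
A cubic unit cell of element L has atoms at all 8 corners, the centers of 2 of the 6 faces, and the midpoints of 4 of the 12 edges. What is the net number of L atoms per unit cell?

3

Corner atoms are shared by 8 cells (1/8 each), face atoms by 2 (1/2 each), edge atoms by 4 (1/4 each).
Net atoms = 8 × 1/8 + 2 × 1/2 + 4 × 1/4 = 1 + 1 + 1 = 3.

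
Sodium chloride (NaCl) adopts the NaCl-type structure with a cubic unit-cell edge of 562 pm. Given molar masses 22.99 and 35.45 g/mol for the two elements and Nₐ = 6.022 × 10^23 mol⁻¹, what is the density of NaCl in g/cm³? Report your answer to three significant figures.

The NaCl-type structure contains Z = 4 formula units per cell; M(NaCl) = 22.99 + 35.45 = 58.44 g/mol.
a³ = (5.620 × 10^-8 cm)³ = 1.775 × 10^-22 cm³.
ρ = 4 × 58.44 / (6.022 × 10²³ × 1.775 × 10^-22) = 2.187 g/cm³.

2.19 g/cm³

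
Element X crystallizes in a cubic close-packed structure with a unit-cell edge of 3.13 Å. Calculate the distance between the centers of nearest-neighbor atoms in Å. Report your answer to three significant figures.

2.21 Å

In an FCC structure, atoms touch along the face diagonal, so √2·a = 4r; the nearest-neighbor distance equals 2r = 0.7071·a.
d = 0.7071 × 3.13 = 2.21 Å.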